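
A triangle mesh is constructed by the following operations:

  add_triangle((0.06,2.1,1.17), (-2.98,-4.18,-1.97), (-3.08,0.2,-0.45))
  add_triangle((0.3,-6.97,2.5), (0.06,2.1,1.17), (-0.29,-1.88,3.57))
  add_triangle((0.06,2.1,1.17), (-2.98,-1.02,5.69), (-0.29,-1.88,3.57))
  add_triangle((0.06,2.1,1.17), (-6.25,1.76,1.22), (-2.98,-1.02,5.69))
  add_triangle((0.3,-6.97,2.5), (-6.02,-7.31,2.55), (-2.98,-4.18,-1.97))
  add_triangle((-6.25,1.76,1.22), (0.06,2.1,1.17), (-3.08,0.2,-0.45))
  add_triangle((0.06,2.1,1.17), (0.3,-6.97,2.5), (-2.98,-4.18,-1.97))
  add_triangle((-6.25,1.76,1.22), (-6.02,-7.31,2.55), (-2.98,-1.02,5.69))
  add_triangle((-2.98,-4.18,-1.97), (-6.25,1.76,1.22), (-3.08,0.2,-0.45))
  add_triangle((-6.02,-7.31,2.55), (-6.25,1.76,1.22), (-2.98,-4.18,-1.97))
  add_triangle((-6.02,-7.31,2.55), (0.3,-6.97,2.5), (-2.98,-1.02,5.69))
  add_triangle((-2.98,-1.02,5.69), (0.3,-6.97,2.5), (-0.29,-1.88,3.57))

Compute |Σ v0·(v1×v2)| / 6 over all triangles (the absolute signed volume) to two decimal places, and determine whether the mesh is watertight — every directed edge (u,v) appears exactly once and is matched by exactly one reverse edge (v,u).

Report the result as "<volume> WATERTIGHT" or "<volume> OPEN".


Per-triangle v0·(v1×v2)/6:
  t1: -0.9497
  t2: +1.3346
  t3: +4.2513
  t4: +13.5529
  t5: +25.2654
  t6: +1.4966
  t7: -6.4536
  t8: +45.2555
  t9: +3.7223
  t10: +31.1244
  t11: +39.4317
  t12: +7.8778
Σ = +165.9092 → |volume| = 165.91

Directed edges: 36 total, each appears once with its reverse present → watertight.

165.91 WATERTIGHT


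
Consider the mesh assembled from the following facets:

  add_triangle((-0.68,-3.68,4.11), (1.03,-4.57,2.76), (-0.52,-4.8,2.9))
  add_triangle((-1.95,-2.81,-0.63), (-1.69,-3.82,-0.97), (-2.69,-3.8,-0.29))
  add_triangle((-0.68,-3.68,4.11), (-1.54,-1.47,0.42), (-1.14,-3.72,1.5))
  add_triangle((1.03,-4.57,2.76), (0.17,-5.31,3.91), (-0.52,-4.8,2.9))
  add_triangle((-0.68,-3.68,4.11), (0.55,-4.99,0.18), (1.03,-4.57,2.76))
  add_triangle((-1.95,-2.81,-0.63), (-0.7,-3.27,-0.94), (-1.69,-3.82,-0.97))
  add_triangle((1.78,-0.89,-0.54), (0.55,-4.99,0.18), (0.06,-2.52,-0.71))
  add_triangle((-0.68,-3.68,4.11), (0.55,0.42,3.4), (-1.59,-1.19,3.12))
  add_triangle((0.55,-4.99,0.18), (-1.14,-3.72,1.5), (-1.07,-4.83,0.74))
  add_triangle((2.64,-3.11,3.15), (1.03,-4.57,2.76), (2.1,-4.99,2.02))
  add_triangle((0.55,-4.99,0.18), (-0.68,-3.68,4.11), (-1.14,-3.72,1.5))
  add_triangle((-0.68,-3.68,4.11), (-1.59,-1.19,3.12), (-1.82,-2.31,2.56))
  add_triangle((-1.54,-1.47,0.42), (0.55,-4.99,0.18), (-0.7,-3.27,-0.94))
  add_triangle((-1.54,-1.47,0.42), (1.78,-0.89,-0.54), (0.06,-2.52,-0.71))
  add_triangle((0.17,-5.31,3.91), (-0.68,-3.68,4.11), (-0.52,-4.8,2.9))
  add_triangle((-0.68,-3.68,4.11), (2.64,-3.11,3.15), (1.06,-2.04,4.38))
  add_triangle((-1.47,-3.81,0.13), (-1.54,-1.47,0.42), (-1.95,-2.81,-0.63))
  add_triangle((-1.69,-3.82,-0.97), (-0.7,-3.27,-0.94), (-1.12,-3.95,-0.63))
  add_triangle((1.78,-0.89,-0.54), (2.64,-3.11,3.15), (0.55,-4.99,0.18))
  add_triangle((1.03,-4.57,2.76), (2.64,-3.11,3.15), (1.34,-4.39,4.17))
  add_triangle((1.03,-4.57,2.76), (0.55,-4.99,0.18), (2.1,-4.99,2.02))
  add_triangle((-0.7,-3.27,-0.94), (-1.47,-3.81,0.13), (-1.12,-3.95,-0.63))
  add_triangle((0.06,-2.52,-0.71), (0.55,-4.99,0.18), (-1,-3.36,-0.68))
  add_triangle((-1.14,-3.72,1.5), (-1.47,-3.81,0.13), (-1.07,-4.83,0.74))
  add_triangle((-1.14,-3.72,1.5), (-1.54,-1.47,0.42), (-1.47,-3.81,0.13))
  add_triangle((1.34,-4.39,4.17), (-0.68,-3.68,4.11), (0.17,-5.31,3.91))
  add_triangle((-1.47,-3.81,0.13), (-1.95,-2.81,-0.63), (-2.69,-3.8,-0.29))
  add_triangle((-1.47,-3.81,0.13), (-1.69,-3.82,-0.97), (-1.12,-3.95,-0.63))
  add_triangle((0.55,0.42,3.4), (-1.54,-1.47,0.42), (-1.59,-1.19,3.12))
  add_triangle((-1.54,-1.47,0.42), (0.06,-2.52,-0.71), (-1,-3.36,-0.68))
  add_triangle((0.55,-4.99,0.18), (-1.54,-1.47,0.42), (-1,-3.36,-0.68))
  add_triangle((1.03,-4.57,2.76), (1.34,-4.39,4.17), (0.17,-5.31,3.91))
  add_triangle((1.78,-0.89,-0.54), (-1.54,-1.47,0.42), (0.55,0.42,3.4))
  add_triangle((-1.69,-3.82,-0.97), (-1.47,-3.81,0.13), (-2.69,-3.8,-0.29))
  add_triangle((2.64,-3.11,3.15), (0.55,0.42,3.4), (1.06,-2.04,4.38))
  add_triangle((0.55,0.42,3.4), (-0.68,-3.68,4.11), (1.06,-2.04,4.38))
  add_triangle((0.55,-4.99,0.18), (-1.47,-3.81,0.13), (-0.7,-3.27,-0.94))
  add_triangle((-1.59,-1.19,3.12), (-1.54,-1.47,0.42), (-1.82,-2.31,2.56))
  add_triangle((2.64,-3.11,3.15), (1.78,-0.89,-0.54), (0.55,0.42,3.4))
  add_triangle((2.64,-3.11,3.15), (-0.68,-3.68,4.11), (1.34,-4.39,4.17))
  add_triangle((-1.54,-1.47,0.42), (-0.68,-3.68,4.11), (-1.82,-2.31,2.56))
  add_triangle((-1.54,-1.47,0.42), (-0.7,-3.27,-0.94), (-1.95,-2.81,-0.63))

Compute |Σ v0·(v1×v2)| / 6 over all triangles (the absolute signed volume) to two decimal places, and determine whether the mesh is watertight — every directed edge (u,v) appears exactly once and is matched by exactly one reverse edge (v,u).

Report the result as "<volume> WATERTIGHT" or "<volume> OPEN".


Per-triangle v0·(v1×v2)/6:
  t1: -2.3016
  t2: +0.2501
  t3: +1.7260
  t4: +0.8570
  t5: +4.0839
  t6: +0.0096
  t7: +1.2239
  t8: +3.7702
  t9: +1.0908
  t10: +2.4123
  t11: +3.8939
  t12: +1.5470
  t13: -1.8212
  t14: -0.4249
  t15: +1.2828
  t16: +4.4287
  t17: +0.6518
  t18: +0.2211
  t19: +5.3423
  t20: +1.9034
  t21: +2.5400
  t22: +0.0030
  t23: +0.7677
  t24: +0.5840
  t25: +0.9176
  t26: +2.1483
  t27: -0.3334
  t28: +0.3873
  t29: -0.3710
  t30: -0.2020
  t31: +1.5523
  t32: +1.3755
  t33: -2.3606
  t34: +0.7975
  t35: +2.4191
  t36: +2.8010
  t37: +1.6563
  t38: +0.5685
  t39: +2.7087
  t40: +1.0185
  t41: +1.0285
  t42: -0.5005
Σ = +49.6534 → |volume| = 49.65

Directed edges: 126 total; 6 unmatched, e.g. (-1.07,-4.83,0.74)→(0.55,-4.99,0.18) → open.

49.65 OPEN


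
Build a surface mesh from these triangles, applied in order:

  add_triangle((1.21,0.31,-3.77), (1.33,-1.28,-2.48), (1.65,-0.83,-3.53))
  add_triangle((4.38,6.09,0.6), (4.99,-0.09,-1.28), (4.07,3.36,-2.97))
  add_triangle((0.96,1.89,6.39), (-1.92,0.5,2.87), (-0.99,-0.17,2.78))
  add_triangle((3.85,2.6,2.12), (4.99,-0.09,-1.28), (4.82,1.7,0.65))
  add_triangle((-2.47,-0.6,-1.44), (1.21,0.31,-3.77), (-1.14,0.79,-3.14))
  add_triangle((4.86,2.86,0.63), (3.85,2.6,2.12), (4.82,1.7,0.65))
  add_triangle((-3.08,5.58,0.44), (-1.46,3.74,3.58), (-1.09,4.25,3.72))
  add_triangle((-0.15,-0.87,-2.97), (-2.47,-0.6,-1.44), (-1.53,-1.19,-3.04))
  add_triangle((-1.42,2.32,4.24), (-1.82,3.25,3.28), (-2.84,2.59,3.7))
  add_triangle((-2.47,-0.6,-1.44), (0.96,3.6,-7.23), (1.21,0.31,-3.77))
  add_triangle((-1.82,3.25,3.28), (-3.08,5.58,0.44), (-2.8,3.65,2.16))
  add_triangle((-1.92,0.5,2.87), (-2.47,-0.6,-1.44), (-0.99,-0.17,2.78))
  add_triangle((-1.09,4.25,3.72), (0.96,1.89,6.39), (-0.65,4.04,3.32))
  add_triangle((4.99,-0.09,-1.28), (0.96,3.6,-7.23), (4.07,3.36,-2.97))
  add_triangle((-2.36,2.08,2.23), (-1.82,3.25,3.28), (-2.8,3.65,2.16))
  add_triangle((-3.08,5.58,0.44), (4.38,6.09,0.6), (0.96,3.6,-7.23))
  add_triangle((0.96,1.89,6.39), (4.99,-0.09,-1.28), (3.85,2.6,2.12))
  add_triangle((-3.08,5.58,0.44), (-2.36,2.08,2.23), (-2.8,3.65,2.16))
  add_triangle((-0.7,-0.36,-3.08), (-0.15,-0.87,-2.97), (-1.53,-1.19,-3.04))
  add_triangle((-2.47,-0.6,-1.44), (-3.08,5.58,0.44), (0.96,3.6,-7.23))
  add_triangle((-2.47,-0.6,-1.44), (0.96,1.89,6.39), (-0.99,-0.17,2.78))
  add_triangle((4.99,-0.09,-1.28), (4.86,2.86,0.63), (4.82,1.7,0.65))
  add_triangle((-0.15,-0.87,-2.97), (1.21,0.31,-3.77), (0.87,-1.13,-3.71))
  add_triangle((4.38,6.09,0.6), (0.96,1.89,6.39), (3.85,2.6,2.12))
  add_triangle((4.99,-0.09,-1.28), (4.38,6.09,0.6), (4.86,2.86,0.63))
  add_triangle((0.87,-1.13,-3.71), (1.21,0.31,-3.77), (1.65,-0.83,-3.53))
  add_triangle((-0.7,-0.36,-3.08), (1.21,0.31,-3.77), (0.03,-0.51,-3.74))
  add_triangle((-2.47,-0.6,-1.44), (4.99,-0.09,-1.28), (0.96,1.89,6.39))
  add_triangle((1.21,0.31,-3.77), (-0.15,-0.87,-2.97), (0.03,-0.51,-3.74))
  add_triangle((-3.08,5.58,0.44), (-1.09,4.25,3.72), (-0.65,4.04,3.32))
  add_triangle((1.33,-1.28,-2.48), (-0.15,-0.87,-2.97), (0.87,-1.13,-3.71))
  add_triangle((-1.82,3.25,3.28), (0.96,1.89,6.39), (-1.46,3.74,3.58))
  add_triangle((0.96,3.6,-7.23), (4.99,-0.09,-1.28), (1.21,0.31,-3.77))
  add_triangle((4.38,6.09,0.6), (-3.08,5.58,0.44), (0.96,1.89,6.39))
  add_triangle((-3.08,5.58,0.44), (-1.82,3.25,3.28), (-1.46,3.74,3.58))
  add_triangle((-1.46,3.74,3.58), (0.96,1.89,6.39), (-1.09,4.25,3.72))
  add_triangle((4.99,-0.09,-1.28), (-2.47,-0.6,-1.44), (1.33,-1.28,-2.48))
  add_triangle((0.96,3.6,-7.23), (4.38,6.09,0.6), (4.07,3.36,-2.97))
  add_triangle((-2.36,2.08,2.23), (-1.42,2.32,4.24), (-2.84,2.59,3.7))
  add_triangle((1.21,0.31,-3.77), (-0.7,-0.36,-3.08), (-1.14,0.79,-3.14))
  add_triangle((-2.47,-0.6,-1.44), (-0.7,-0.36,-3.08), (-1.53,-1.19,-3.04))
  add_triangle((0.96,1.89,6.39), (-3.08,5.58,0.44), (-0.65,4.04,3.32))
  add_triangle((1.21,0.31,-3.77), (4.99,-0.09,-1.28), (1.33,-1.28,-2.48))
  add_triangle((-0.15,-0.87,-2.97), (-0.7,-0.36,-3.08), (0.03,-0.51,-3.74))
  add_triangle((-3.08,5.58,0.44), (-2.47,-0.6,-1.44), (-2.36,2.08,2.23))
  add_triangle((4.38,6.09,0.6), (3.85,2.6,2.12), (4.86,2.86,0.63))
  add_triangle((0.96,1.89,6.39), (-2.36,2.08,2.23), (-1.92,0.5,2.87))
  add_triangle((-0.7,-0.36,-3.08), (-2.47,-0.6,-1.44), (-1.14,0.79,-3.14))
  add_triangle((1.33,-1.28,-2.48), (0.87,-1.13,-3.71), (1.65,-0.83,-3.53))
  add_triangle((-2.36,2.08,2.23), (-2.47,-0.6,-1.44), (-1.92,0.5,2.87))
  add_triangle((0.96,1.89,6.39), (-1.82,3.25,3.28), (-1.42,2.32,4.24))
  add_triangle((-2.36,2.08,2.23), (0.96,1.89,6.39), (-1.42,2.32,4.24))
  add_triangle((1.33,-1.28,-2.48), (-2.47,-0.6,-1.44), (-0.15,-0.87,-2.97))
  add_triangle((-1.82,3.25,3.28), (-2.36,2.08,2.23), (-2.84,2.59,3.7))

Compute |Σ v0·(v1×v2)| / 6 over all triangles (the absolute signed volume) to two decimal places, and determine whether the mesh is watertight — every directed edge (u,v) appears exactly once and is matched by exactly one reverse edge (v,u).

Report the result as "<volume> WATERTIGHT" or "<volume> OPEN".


260.09 WATERTIGHT

Per-triangle v0·(v1×v2)/6:
  t1: -0.1062
  t2: +14.8028
  t3: +1.9616
  t4: +0.4303
  t5: -1.9493
  t6: +1.4989
  t7: +1.9343
  t8: -0.2340
  t9: +1.3580
  t10: +6.1514
  t11: +2.1629
  t12: +1.2198
  t13: +1.5165
  t14: +14.1476
  t15: +1.0400
  t16: +54.4252
  t17: +9.8036
  t18: +0.6012
  t19: +0.4502
  t20: +23.3915
  t21: -2.1206
  t22: +1.8355
  t23: +0.7702
  t24: +13.2235
  t25: +5.4031
  t26: +0.6920
  t27: +0.4164
  t28: +0.2681
  t29: +0.2527
  t30: +1.4680
  t31: +0.2586
  t32: +1.7530
  t33: +8.4806
  t34: +44.7093
  t35: +1.7793
  t36: +1.9935
  t37: -1.0195
  t38: +18.1876
  t39: -0.3281
  t40: +1.3918
  t41: +0.7321
  t42: -3.5786
  t43: +4.2041
  t44: +0.2166
  t45: +6.9518
  t46: +4.6030
  t47: +4.5581
  t48: +1.3671
  t49: +0.3802
  t50: +2.9229
  t51: +2.3690
  t52: -0.0523
  t53: +0.7852
  t54: +0.6047
Σ = +260.0853 → |volume| = 260.09

Directed edges: 162 total, each appears once with its reverse present → watertight.


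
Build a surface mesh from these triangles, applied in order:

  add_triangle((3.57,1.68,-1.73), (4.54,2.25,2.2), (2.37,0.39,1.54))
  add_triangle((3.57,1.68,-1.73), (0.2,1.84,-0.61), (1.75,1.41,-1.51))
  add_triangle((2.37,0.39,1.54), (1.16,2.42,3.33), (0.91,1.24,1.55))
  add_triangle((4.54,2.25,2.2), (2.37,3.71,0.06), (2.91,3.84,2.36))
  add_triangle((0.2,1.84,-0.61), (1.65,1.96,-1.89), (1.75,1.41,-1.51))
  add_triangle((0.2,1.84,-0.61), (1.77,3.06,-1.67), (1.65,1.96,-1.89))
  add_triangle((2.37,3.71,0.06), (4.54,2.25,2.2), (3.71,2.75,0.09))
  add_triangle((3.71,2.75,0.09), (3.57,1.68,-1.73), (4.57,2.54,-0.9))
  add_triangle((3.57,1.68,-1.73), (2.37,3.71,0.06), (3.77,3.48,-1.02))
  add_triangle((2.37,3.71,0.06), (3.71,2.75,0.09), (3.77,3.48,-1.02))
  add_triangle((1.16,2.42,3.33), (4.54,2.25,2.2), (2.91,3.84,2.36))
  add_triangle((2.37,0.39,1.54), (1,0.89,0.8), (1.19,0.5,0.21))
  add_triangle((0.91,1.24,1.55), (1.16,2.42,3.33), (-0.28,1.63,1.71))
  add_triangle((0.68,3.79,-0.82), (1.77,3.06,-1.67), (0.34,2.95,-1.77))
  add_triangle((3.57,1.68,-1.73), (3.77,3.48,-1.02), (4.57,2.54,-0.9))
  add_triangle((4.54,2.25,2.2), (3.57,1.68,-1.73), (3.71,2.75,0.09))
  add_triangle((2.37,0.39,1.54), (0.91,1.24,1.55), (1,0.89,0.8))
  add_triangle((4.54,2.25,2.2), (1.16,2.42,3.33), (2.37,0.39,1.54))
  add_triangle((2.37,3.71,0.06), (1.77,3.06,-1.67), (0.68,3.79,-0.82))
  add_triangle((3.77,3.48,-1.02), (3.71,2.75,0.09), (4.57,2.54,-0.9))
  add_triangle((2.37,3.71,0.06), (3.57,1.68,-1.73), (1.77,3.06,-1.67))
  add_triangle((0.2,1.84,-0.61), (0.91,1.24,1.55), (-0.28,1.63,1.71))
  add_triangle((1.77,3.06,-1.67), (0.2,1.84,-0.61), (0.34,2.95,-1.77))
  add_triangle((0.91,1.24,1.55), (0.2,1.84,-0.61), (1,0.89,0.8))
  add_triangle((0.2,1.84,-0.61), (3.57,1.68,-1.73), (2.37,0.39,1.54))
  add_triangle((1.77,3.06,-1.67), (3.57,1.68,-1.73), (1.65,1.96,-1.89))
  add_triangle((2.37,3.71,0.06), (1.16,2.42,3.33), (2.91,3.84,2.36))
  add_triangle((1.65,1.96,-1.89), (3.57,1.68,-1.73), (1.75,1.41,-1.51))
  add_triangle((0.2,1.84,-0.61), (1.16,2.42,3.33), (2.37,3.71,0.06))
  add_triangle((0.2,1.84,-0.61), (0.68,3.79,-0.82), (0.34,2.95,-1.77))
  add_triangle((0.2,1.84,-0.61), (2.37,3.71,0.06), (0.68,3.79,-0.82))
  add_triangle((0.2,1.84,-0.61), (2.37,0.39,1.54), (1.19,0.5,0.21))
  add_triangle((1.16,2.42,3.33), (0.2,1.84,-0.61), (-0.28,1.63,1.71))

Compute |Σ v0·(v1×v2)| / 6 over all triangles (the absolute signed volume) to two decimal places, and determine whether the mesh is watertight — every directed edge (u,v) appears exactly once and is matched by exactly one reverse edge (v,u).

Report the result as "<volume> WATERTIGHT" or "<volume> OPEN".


26.36 OPEN

Per-triangle v0·(v1×v2)/6:
  t1: +2.0805
  t2: -0.5086
  t3: -0.2653
  t4: +3.7971
  t5: -0.1479
  t6: +0.2578
  t7: +2.5258
  t8: -0.3480
  t9: +0.0191
  t10: +1.3434
  t11: +3.6958
  t12: -0.1794
  t13: -0.1347
  t14: +0.9934
  t15: +1.1473
  t16: +2.5013
  t17: -0.2100
  t18: +2.1898
  t19: +1.7505
  t20: +1.0109
  t21: +2.8554
  t22: -0.8099
  t23: -0.3452
  t24: -0.2829
  t25: -2.5714
  t26: +0.8729
  t27: +1.4782
  t28: +0.0857
  t29: +2.1375
  t30: +0.0677
  t31: -0.1572
  t32: +0.3131
  t33: +1.1984
Σ = +26.3609 → |volume| = 26.36

Directed edges: 99 total; 3 unmatched, e.g. (1,0.89,0.8)→(1.19,0.5,0.21) → open.


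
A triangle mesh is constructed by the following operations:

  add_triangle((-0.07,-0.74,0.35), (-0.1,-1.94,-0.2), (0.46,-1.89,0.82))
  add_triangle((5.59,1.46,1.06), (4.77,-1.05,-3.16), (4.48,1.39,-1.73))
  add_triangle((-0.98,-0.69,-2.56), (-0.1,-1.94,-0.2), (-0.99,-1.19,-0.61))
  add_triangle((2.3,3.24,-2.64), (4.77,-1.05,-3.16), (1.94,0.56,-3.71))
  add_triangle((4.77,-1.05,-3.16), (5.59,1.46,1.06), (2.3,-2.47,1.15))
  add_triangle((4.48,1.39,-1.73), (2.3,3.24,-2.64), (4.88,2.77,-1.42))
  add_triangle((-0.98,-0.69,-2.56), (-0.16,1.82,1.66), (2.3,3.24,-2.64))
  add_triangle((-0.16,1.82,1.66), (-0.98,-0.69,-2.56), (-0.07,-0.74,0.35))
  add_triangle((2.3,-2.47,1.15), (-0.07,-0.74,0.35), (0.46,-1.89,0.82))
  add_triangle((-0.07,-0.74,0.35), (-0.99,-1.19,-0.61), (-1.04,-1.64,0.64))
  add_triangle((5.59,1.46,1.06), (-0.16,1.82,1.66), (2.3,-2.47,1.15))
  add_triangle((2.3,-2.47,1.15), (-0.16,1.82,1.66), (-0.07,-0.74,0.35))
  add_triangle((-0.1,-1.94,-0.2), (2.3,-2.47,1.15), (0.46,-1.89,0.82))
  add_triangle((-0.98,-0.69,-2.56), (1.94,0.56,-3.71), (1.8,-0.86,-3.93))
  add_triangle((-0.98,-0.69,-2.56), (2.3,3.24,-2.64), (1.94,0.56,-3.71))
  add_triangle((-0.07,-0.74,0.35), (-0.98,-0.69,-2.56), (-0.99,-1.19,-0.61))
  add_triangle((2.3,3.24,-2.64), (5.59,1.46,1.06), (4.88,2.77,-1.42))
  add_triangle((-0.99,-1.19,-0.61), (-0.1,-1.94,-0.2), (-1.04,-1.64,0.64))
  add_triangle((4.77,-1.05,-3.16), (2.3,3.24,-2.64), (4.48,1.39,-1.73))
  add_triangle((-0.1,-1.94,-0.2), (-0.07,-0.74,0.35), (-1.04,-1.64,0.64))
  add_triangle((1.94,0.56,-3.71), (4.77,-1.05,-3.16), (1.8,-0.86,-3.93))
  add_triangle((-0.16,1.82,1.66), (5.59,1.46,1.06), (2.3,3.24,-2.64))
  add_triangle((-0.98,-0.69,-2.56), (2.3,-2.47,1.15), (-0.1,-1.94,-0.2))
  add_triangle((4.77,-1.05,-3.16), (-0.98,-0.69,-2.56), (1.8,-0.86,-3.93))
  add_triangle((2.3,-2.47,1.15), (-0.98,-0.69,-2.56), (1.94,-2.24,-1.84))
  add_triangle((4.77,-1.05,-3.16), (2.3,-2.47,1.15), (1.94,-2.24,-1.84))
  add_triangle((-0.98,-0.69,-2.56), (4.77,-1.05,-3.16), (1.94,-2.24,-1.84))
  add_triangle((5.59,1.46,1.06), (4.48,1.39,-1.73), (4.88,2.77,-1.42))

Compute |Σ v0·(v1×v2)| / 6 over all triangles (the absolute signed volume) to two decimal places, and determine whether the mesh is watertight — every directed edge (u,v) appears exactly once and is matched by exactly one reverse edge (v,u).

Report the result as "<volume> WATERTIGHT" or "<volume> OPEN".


81.70 WATERTIGHT

Per-triangle v0·(v1×v2)/6:
  t1: +0.0873
  t2: +6.3502
  t3: +0.5985
  t4: +6.3458
  t5: +13.1550
  t6: +2.5189
  t7: +3.2800
  t8: +0.4026
  t9: +0.0217
  t10: -0.1133
  t11: +6.0741
  t12: +0.7870
  t13: +0.5433
  t14: +1.9137
  t15: +3.4619
  t16: -0.1800
  t17: +1.4813
  t18: +0.3935
  t19: +5.7956
  t20: +0.1234
  t21: +3.0422
  t22: +9.4922
  t23: +1.5244
  t24: +0.7879
  t25: +1.7526
  t26: +4.7197
  t27: +4.2260
  t28: +3.1134
Σ = +81.6987 → |volume| = 81.70

Directed edges: 84 total, each appears once with its reverse present → watertight.


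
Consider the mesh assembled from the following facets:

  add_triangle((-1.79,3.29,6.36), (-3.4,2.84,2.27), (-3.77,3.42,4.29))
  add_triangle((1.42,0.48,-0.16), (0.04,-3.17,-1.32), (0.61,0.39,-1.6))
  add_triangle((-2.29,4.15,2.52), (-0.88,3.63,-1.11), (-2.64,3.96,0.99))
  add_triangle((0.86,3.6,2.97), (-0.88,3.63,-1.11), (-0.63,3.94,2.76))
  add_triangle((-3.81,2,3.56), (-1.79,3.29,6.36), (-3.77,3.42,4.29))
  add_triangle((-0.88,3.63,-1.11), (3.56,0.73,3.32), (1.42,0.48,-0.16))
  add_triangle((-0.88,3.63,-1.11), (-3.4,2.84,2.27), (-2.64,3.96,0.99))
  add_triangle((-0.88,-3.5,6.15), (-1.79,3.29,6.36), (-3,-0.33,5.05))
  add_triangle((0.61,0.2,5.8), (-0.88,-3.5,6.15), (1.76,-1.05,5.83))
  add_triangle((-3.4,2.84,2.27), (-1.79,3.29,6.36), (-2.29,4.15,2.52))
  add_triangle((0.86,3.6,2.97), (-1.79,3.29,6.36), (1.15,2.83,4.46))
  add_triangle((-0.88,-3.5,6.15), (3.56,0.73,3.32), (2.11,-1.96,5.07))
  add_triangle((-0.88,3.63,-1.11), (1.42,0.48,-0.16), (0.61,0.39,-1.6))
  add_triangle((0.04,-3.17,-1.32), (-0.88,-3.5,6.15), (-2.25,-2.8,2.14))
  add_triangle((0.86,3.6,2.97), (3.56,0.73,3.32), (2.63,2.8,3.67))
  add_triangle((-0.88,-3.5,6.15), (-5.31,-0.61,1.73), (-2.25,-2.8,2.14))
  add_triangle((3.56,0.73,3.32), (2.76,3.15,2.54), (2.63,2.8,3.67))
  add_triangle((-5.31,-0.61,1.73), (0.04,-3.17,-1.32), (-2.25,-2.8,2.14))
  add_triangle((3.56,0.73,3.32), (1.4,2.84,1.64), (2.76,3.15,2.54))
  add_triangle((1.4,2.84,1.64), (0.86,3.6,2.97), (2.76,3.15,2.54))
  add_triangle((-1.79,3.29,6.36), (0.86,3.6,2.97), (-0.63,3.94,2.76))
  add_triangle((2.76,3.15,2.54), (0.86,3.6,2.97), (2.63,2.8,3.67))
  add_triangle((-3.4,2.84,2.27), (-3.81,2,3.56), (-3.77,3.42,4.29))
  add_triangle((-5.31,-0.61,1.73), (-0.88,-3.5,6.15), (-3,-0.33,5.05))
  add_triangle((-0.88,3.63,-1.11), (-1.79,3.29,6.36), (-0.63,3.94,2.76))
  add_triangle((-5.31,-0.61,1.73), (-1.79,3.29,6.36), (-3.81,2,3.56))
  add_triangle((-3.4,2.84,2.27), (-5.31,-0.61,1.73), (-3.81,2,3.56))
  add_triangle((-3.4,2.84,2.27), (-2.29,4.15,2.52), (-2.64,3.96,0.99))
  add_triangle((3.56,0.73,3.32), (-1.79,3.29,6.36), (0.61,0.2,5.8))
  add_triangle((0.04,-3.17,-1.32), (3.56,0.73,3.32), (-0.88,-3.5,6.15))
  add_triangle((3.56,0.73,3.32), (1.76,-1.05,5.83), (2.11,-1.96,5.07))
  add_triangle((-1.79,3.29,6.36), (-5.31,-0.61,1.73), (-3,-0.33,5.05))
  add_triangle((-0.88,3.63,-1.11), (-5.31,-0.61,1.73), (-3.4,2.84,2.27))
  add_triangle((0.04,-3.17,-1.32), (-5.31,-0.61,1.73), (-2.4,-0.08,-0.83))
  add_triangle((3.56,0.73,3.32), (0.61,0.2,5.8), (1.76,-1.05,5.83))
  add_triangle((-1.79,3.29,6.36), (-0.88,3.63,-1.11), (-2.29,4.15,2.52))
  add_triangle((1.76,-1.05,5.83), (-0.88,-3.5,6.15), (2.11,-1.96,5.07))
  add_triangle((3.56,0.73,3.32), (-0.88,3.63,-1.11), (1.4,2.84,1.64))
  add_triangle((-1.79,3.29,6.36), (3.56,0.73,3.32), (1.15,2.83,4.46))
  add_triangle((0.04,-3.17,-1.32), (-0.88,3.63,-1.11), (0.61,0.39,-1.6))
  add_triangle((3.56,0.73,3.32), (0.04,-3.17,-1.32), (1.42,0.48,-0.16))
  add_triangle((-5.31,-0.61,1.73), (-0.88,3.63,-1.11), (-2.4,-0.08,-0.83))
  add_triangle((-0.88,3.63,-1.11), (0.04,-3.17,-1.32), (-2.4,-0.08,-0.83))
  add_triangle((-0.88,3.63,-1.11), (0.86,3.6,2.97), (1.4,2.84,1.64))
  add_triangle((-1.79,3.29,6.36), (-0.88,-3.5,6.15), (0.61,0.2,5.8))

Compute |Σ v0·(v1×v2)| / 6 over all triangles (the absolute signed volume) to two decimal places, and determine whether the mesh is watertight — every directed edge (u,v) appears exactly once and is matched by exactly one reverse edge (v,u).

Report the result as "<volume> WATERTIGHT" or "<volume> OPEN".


204.77 OPEN

Per-triangle v0·(v1×v2)/6:
  t1: +1.0102
  t2: +1.2109
  t3: +2.1415
  t4: +3.3555
  t5: +3.1439
  t6: +3.3233
  t7: +0.4206
  t8: +13.8346
  t9: +5.9617
  t10: +5.5397
  t11: +4.3214
  t12: -3.7857
  t13: +1.3707
  t14: +7.5711
  t15: +0.4352
  t16: +8.9559
  t17: +1.9119
  t18: +6.8925
  t19: -0.5641
  t20: +0.8213
  t21: +4.1951
  t22: +1.7072
  t23: +1.3440
  t24: +12.3264
  t25: +3.8295
  t26: +5.2894
  t27: +4.1219
  t28: +1.9650
  t29: +10.9939
  t30: +15.8182
  t31: +3.3494
  t32: +12.5243
  t33: +7.8311
  t34: +4.7551
  t35: +4.5653
  t36: +3.4468
  t37: +4.1307
  t38: +1.1942
  t39: +5.0084
  t40: +1.6284
  t41: +2.9510
  t42: +5.0807
  t43: +2.9744
  t44: +2.5140
  t45: +13.3554
Σ = +204.7724 → |volume| = 204.77

Directed edges: 135 total; 3 unmatched, e.g. (1.15,2.83,4.46)→(0.86,3.6,2.97) → open.


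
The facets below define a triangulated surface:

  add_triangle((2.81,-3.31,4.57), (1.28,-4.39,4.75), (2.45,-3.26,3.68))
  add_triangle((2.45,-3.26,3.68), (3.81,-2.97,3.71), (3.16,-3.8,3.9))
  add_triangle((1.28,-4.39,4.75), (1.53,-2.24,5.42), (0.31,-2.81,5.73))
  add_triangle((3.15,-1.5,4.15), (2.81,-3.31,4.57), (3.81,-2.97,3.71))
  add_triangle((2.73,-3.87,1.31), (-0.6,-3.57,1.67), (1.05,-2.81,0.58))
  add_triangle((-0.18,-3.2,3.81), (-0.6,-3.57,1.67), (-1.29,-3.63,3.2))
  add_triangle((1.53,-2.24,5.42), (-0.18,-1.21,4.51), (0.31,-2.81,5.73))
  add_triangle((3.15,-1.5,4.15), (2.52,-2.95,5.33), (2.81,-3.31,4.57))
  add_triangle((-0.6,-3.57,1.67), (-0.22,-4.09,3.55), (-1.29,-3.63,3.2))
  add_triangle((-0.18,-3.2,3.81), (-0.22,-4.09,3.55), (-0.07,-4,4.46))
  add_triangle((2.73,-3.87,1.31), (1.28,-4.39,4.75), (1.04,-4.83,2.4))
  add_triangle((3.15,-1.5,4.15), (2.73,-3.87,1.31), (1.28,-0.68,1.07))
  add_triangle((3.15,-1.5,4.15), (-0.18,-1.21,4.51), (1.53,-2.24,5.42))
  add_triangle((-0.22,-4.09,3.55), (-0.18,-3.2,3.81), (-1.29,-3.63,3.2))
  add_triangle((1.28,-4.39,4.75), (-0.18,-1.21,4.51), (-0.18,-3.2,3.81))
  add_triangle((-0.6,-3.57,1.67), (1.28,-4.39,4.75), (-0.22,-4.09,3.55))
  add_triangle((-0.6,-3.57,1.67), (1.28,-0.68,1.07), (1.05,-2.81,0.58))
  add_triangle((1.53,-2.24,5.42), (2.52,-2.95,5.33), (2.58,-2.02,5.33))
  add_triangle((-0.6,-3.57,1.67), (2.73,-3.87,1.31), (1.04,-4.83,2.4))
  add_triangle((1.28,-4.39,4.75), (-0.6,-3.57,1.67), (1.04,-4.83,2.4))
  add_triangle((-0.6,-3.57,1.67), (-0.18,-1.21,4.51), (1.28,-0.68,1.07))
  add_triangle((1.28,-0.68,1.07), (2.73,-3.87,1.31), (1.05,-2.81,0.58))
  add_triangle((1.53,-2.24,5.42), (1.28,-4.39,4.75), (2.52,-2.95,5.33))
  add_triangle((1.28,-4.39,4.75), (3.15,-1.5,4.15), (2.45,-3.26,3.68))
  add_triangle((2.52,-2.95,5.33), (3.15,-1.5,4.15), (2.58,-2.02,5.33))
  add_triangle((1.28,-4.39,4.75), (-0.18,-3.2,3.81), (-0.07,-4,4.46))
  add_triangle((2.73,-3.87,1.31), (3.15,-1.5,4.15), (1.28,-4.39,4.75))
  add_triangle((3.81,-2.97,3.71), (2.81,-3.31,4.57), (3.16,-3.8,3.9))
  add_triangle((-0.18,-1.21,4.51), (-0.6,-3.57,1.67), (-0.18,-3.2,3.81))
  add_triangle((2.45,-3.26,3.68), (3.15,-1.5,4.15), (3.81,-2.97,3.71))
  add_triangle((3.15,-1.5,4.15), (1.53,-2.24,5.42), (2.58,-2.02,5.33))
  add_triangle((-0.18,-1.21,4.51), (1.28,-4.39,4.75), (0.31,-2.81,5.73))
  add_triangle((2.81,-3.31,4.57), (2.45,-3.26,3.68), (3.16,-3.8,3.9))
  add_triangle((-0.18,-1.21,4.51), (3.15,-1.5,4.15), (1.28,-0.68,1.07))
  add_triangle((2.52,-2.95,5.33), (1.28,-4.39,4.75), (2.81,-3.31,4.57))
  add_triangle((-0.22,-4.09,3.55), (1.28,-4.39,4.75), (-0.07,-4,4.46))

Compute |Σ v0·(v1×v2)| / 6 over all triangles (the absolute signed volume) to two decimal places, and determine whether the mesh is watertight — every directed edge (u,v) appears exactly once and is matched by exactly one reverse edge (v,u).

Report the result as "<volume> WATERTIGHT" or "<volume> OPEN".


Per-triangle v0·(v1×v2)/6:
  t1: +0.8785
  t2: -0.3931
  t3: +2.8422
  t4: +1.8823
  t5: +1.0241
  t6: -1.2555
  t7: +1.3524
  t8: +1.2834
  t9: +1.0798
  t10: +0.1075
  t11: +4.0871
  t12: +0.7470
  t13: +1.4511
  t14: +0.7702
  t15: +2.4711
  t16: +1.2152
  t17: -1.2904
  t18: +0.8935
  t19: +0.8340
  t20: +2.8021
  t21: -3.2615
  t22: -0.3134
  t23: +2.2672
  t24: -2.4694
  t25: +0.9389
  t26: +0.2069
  t27: +8.6721
  t28: +0.9715
  t29: +0.8075
  t30: -1.7136
  t31: -0.1177
  t32: -0.1443
  t33: +0.2060
  t34: -0.5949
  t35: +1.6855
  t36: +0.9282
Σ = +30.8518 → |volume| = 30.85

Directed edges: 108 total, each appears once with its reverse present → watertight.

30.85 WATERTIGHT


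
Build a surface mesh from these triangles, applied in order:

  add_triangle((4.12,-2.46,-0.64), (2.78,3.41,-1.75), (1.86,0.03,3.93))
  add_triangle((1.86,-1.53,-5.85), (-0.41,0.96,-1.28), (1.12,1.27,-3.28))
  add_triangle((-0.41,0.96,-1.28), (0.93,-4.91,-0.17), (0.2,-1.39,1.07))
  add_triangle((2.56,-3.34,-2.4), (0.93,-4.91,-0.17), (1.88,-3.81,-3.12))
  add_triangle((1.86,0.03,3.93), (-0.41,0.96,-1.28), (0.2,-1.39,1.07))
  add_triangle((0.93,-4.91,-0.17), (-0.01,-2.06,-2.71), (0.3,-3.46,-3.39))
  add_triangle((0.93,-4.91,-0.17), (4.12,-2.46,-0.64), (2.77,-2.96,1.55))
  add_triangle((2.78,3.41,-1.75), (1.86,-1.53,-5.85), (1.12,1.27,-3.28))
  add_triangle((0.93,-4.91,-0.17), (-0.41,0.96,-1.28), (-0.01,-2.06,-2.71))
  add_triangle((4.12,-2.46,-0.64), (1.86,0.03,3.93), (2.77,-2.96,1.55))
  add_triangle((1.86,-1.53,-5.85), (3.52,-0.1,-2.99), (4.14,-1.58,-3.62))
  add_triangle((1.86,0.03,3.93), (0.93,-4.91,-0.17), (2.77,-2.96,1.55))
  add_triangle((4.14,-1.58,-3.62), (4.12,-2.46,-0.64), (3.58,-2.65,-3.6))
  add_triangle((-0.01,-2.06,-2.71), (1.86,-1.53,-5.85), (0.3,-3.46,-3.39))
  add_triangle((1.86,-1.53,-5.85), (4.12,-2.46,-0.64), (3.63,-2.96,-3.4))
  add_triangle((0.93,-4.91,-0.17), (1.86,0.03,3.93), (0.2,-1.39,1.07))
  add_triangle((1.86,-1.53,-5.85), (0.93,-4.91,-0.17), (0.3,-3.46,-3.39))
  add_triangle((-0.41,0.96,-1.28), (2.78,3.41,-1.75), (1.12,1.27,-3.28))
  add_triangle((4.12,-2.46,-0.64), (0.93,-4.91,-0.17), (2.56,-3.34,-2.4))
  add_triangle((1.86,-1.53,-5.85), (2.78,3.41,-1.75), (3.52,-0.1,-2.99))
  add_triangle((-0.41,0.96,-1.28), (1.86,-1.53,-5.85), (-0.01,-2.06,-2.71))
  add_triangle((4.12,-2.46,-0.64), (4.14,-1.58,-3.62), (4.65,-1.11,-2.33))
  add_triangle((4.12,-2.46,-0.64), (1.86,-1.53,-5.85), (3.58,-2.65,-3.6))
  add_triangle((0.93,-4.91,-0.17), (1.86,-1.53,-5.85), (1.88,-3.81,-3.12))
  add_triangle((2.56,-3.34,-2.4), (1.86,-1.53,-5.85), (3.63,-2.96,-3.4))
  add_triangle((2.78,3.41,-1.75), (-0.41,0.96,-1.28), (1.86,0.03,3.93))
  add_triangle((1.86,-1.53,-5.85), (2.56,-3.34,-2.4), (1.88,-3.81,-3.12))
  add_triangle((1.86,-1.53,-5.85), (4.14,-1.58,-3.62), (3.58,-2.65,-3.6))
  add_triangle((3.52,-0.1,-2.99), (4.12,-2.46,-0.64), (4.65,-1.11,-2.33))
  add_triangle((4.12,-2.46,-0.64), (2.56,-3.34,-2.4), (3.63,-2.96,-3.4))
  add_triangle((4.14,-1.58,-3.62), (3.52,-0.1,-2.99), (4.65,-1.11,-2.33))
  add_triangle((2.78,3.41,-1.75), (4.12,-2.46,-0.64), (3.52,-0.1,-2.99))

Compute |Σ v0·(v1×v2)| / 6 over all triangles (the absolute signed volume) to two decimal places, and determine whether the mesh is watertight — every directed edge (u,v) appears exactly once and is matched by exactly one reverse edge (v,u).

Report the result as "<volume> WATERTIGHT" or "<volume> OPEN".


Per-triangle v0·(v1×v2)/6:
  t1: +15.7199
  t2: +1.7923
  t3: +0.2768
  t4: +2.5475
  t5: +0.0153
  t6: +0.3036
  t7: +5.9444
  t8: +4.3223
  t9: +0.0626
  t10: +5.3346
  t11: +3.5739
  t12: +4.5806
  t13: +2.9117
  t14: +1.1622
  t15: +2.2097
  t16: +1.9106
  t17: +5.8878
  t18: +1.8193
  t19: +5.9557
  t20: +8.2104
  t21: +2.1767
  t22: +2.4218
  t23: -1.0801
  t24: +1.6556
  t25: +3.1128
  t26: +1.8529
  t27: +2.8972
  t28: +3.4754
  t29: -0.5860
  t30: +2.4380
  t31: +1.4490
  t32: +6.6938
Σ = +101.0483 → |volume| = 101.05

Directed edges: 96 total, each appears once with its reverse present → watertight.

101.05 WATERTIGHT


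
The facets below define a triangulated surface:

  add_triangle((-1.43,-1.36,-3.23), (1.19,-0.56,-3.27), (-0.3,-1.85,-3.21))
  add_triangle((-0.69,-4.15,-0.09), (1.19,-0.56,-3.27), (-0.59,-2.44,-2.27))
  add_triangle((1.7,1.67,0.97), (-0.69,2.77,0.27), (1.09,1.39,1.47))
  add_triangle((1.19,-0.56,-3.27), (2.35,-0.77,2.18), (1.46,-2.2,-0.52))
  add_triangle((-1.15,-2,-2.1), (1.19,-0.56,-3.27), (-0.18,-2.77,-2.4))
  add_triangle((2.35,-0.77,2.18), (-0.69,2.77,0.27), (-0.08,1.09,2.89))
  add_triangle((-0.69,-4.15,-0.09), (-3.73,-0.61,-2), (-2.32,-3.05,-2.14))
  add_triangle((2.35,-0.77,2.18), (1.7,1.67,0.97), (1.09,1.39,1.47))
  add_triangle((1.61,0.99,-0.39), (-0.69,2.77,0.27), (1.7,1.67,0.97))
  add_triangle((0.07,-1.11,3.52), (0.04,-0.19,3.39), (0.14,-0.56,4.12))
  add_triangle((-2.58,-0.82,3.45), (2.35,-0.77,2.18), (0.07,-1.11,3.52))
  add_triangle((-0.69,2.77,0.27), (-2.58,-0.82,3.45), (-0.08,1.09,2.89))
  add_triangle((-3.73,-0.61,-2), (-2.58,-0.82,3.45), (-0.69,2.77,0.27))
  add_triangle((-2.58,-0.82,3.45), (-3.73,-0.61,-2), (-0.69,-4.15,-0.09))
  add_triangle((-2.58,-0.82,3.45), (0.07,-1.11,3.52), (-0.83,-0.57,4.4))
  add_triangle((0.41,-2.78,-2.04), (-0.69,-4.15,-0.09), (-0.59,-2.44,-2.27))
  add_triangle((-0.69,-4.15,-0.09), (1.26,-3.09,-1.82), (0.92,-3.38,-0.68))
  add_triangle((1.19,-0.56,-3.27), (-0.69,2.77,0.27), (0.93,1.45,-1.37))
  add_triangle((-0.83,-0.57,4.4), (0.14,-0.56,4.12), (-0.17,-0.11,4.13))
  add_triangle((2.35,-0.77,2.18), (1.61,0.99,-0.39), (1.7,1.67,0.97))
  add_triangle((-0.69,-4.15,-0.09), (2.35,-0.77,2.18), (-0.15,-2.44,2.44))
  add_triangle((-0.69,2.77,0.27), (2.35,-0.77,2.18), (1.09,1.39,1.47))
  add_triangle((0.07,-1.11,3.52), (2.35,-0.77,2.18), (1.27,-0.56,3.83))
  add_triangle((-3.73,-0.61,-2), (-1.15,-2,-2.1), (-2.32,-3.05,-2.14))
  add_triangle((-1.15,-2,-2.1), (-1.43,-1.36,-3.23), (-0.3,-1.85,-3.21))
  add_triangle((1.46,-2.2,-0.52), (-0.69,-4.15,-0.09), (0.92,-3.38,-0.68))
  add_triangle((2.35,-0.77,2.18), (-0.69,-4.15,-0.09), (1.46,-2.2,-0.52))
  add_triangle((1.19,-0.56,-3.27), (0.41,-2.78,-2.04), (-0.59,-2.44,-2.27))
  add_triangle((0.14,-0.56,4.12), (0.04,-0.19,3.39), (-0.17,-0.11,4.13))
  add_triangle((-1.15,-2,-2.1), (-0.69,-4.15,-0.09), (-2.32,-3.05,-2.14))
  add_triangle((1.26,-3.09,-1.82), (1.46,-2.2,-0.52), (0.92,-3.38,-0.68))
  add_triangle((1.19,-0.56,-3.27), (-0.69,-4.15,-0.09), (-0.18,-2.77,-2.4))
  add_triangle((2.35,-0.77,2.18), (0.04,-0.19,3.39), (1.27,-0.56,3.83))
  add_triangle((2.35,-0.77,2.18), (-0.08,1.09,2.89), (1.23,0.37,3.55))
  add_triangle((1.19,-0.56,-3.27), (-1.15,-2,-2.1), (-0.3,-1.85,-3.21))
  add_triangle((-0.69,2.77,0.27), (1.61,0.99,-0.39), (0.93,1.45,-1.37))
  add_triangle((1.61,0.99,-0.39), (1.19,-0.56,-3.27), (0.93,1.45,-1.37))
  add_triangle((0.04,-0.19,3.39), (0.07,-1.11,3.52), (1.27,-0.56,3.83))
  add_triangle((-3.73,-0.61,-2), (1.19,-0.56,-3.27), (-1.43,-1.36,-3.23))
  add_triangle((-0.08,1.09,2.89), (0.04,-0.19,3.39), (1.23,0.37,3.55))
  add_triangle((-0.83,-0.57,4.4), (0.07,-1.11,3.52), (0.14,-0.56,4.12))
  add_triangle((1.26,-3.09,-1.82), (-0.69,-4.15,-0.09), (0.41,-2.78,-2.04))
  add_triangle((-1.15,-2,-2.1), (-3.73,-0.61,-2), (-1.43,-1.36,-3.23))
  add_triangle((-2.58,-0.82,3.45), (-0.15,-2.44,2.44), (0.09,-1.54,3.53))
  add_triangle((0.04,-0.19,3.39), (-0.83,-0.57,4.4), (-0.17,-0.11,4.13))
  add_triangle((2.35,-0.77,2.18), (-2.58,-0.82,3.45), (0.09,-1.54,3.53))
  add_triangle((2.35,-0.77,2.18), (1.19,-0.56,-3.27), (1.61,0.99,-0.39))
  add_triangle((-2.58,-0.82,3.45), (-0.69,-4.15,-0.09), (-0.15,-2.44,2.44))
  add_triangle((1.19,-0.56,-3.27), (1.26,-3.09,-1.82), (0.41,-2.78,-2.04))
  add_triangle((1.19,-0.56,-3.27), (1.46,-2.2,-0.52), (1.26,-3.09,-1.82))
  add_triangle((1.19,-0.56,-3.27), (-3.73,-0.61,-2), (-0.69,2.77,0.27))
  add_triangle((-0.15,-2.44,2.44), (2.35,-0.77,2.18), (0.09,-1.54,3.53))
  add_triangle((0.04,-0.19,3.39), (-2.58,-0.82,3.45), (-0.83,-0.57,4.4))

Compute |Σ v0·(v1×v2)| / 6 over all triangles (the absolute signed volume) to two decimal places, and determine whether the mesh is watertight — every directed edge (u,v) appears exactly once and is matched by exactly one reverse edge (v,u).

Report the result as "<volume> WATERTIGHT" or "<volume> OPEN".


89.15 OPEN

Per-triangle v0·(v1×v2)/6:
  t1: +1.2007
  t2: -2.3829
  t3: +0.7684
  t4: +2.8245
  t5: +1.5193
  t6: +2.5743
  t7: +2.7136
  t8: +0.8156
  t9: +1.1671
  t10: -0.0418
  t11: -0.2343
  t12: +3.8903
  t13: +8.8206
  t14: +12.0614
  t15: +1.1261
  t16: +1.5899
  t17: +1.0525
  t18: +1.1837
  t19: +0.2976
  t20: +1.2821
  t21: +3.8843
  t22: +0.1656
  t23: +0.9344
  t24: +1.4534
  t25: +0.7325
  t26: +0.2820
  t27: +3.5836
  t28: +1.5043
  t29: +0.0344
  t30: +1.4062
  t31: +0.5631
  t32: +1.4445
  t33: +0.0052
  t34: +0.1062
  t35: -0.0440
  t36: +1.0054
  t37: +1.0994
  t38: +0.6261
  t39: +1.5804
  t40: +0.8771
  t41: +0.4257
  t42: +1.3713
  t43: +1.7362
  t44: +2.2446
  t45: -0.1005
  t46: +1.2090
  t47: +2.7252
  t48: +4.8268
  t49: +1.2950
  t50: +1.2366
  t51: +6.7037
  t52: +1.8342
  t53: +0.1666
Σ = +89.1473 → |volume| = 89.15

Directed edges: 159 total; 9 unmatched, e.g. (-0.18,-2.77,-2.4)→(-1.15,-2,-2.1) → open.


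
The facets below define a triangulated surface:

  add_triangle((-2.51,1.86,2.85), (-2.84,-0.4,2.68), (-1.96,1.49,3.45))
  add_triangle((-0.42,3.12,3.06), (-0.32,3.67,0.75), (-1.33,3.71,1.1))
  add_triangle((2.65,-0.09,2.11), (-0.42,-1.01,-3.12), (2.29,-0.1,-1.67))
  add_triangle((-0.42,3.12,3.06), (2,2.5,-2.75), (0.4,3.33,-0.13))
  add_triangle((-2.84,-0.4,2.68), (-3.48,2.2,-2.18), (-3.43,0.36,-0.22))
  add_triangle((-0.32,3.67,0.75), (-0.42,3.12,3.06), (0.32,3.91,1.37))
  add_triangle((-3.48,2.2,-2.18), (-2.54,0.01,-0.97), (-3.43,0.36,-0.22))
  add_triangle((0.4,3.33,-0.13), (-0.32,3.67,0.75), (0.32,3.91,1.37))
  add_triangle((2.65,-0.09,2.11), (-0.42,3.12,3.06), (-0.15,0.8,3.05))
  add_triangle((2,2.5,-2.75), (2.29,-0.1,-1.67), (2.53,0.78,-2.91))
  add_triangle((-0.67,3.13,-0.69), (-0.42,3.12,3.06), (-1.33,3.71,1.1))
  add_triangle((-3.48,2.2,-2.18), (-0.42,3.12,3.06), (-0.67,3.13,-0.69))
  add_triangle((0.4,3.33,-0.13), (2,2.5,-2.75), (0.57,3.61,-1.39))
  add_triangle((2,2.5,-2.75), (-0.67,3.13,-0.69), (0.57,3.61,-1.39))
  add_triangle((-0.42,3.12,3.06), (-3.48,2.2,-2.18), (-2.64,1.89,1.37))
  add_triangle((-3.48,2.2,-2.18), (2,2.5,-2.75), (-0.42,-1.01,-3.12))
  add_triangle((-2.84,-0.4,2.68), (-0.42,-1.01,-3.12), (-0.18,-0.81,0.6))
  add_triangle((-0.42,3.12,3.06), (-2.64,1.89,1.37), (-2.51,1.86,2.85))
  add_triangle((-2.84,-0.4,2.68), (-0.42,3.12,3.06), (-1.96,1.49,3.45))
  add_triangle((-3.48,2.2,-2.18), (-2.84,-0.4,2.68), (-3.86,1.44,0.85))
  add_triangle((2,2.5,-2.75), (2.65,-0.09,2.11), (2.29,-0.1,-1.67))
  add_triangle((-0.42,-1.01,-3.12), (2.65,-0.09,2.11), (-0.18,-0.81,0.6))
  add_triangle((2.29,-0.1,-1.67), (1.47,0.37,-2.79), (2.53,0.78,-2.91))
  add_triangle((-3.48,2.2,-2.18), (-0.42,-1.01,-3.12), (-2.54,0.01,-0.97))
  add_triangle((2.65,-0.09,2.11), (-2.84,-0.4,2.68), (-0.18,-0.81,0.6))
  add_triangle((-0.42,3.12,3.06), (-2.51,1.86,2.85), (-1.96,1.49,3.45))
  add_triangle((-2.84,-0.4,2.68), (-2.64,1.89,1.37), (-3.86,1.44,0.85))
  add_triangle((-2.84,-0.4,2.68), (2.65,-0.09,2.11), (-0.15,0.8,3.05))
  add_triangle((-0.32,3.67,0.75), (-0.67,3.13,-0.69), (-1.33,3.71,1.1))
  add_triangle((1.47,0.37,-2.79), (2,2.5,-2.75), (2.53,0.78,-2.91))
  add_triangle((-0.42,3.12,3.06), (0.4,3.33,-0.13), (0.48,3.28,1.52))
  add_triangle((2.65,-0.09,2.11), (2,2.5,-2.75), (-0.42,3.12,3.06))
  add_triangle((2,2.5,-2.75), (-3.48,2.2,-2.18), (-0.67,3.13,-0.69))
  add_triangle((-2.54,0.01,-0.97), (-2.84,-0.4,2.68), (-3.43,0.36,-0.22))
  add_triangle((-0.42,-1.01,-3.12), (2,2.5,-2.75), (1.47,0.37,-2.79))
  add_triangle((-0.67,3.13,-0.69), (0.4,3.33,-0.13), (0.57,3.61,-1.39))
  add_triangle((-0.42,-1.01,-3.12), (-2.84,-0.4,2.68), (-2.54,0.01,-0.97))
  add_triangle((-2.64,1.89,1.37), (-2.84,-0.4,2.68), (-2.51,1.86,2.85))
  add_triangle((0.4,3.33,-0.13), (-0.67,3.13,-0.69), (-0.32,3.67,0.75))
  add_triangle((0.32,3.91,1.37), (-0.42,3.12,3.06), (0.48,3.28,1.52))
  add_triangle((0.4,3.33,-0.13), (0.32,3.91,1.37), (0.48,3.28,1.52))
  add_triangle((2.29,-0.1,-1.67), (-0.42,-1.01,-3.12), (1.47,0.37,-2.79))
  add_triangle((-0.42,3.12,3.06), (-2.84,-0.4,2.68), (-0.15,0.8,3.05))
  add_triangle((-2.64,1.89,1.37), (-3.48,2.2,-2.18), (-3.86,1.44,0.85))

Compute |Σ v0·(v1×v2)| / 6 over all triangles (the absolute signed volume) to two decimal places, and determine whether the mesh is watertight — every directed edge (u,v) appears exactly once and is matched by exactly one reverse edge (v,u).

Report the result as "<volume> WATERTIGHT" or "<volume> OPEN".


87.28 WATERTIGHT

Per-triangle v0·(v1×v2)/6:
  t1: +1.2744
  t2: +1.4604
  t3: +1.5530
  t4: +1.8315
  t5: +2.2211
  t6: +1.0310
  t7: +1.1336
  t8: +0.5688
  t9: +3.1558
  t10: +0.6127
  t11: -1.2956
  t12: +5.6639
  t13: +0.9775
  t14: +0.7544
  t15: +4.5802
  t16: +9.1989
  t17: +1.4996
  t18: +1.8408
  t19: -0.1817
  t20: +1.5745
  t21: +4.0047
  t22: +1.3403
  t23: +0.4074
  t24: +3.1037
  t25: +1.6181
  t26: +1.3982
  t27: +1.9369
  t28: +2.4298
  t29: +0.9016
  t30: +0.8887
  t31: -0.8788
  t32: +9.8064
  t33: +5.6933
  t34: +0.7419
  t35: +1.6844
  t36: +0.7681
  t37: +2.1274
  t38: +1.6902
  t39: +0.7583
  t40: +0.4343
  t41: +0.2096
  t42: +1.2421
  t43: +3.3414
  t44: +2.1732
Σ = +87.2757 → |volume| = 87.28

Directed edges: 132 total, each appears once with its reverse present → watertight.


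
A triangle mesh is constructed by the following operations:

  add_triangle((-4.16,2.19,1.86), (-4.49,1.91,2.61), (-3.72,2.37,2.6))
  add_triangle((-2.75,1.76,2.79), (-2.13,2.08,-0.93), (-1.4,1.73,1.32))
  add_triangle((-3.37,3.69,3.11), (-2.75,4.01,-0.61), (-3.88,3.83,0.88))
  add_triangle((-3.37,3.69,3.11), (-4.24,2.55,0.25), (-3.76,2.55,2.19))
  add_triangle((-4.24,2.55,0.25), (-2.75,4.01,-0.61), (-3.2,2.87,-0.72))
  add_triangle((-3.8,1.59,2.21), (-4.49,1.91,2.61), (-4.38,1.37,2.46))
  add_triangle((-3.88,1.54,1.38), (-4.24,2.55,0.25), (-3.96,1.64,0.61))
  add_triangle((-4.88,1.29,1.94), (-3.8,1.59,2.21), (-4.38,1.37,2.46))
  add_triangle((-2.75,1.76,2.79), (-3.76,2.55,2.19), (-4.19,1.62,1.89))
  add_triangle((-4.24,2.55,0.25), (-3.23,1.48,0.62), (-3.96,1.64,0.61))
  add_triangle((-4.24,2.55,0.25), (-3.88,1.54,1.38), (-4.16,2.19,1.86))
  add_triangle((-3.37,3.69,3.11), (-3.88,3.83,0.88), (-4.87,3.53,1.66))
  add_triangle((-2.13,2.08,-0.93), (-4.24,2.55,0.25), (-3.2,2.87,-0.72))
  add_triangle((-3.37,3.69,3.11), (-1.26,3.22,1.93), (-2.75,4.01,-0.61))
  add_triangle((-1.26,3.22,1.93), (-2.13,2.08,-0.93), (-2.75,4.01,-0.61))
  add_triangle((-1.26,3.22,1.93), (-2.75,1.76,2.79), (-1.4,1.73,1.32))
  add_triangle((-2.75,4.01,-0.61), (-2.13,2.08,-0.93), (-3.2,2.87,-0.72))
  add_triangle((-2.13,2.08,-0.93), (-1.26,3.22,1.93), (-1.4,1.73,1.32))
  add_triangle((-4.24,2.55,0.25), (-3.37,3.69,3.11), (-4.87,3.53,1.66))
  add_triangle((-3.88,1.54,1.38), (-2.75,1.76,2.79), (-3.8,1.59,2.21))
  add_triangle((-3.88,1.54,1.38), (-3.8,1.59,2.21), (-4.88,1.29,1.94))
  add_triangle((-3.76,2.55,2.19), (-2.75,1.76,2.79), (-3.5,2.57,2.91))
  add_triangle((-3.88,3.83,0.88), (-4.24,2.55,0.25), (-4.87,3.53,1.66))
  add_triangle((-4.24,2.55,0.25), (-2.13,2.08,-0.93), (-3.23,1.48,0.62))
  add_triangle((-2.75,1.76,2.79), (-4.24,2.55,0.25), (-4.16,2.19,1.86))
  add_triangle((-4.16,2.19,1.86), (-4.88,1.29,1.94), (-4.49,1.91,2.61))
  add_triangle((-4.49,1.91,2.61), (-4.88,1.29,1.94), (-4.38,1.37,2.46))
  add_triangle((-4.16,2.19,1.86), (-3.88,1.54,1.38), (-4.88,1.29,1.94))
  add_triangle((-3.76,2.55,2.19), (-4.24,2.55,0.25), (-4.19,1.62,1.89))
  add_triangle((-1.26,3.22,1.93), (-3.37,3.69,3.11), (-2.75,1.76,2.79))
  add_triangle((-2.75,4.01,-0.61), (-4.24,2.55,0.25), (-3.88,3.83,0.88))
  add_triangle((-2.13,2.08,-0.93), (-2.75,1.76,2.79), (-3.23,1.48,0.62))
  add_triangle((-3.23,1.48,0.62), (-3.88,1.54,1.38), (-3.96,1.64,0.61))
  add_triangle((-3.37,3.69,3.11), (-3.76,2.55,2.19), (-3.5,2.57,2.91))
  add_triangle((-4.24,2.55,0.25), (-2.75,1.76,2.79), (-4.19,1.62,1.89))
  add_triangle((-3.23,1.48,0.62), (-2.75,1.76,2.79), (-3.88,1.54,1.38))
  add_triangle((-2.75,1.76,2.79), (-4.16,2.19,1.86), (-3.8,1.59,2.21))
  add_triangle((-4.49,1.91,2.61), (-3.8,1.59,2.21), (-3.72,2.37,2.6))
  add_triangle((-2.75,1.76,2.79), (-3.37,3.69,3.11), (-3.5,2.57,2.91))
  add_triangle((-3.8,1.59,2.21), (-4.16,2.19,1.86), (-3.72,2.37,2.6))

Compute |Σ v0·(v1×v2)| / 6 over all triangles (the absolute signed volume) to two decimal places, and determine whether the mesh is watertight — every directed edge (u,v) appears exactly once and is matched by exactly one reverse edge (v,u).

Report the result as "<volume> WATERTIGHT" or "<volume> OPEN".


13.83 WATERTIGHT

Per-triangle v0·(v1×v2)/6:
  t1: +0.4666
  t2: -1.1486
  t3: +2.2549
  t4: +1.7195
  t5: +0.9970
  t6: +0.0021
  t7: +0.3922
  t8: -0.2216
  t9: +0.9459
  t10: -0.1020
  t11: +0.6517
  t12: +2.0679
  t13: +0.1922
  t14: +3.6842
  t15: -0.7490
  t16: -0.3601
  t17: +0.3719
  t18: -1.0446
  t19: -0.3769
  t20: -0.2753
  t21: -0.3699
  t22: +0.2036
  t23: +1.1752
  t24: +0.1025
  t25: +0.7003
  t26: +0.6104
  t27: +0.2803
  t28: +0.2303
  t29: +1.5869
  t30: +0.7998
  t31: +1.9009
  t32: -1.7048
  t33: -0.0789
  t34: +0.6259
  t35: -1.7944
  t36: -0.4606
  t37: +0.5547
  t38: +0.0093
  t39: +0.4036
  t40: -0.4124
Σ = +13.8309 → |volume| = 13.83

Directed edges: 120 total, each appears once with its reverse present → watertight.
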